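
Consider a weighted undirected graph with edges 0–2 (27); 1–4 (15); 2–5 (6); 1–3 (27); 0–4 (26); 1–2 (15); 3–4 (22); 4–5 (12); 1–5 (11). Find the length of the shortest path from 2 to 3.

40

A few of the 2→3 routes:
2 -> 1 -> 4 -> 3: 15 + 15 + 22 = 52
2 -> 1 -> 3: 15 + 27 = 42
2 -> 5 -> 4 -> 3: 6 + 12 + 22 = 40
2 -> 5 -> 1 -> 3: 6 + 11 + 27 = 44
2 -> 5 -> 4 -> 1 -> 3: 6 + 12 + 15 + 27 = 60
2 -> 5 -> 1 -> 4 -> 3: 6 + 11 + 15 + 22 = 54
Best route has total 40.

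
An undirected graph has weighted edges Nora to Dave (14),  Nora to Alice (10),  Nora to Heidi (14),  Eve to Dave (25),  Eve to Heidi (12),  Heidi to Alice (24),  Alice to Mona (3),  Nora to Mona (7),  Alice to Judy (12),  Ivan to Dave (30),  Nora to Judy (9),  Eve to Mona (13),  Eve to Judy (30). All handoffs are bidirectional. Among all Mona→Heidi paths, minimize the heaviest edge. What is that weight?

13

Comparing a few candidate routes:
Mona → Alice → Judy → Nora → Heidi: max(3, 12, 9, 14) = 14
Mona → Nora → Heidi: max(7, 14) = 14
Mona → Alice → Nora → Heidi: max(3, 10, 14) = 14
Mona → Eve → Heidi: max(13, 12) = 13
Mona → Nora → Judy → Alice → Heidi: max(7, 9, 12, 24) = 24
Best route has worst link 13.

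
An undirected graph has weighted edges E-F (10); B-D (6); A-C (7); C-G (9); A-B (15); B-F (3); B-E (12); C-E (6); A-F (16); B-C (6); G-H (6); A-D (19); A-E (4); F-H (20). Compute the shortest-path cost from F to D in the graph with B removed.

33

Paths from F to D avoiding B:
F-A-D: 16 + 19 = 35
F-H-G-C-E-A-D: 20 + 6 + 9 + 6 + 4 + 19 = 64
F-H-G-C-A-D: 20 + 6 + 9 + 7 + 19 = 61
F-E-A-D: 10 + 4 + 19 = 33
F-E-C-A-D: 10 + 6 + 7 + 19 = 42
Best route has total 33.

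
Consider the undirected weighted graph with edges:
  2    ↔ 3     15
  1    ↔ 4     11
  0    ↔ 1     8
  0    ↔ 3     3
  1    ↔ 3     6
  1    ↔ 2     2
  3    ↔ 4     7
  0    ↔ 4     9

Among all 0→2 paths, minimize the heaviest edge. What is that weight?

6

Checking several routes:
0 - 1 - 2: max(8, 2) = 8
0 - 3 - 1 - 2: max(3, 6, 2) = 6
0 - 4 - 3 - 1 - 2: max(9, 7, 6, 2) = 9
0 - 3 - 4 - 1 - 2: max(3, 7, 11, 2) = 11
0 - 4 - 1 - 3 - 2: max(9, 11, 6, 15) = 15
0 - 4 - 1 - 2: max(9, 11, 2) = 11
The minimum achievable maximum is 6.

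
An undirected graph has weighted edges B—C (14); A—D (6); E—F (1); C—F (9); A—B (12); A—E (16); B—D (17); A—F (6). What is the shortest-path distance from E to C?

10

Some routes from E to C:
E→F→A→B→C: 1 + 6 + 12 + 14 = 33
E→F→C: 1 + 9 = 10
E→A→F→C: 16 + 6 + 9 = 31
The minimum is 10.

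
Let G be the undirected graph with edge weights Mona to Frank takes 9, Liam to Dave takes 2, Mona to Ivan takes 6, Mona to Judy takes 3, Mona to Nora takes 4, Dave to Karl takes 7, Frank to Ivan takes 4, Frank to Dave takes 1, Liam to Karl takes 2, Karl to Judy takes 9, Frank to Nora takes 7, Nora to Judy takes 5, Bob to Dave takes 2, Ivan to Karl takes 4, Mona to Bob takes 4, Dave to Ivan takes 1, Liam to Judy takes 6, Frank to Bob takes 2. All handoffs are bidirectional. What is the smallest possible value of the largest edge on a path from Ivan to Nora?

Checking several routes:
Ivan -> Dave -> Frank -> Bob -> Mona -> Nora: max(1, 1, 2, 4, 4) = 4
Ivan -> Dave -> Bob -> Mona -> Nora: max(1, 2, 4, 4) = 4
Ivan -> Frank -> Bob -> Mona -> Nora: max(4, 2, 4, 4) = 4
Smallest bottleneck: 4.

4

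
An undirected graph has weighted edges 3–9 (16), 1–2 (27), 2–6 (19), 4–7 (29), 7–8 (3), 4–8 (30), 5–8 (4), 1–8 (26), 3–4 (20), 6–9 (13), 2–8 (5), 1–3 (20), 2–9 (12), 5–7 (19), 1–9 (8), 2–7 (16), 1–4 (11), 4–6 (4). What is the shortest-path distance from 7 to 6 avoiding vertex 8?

Some routes from 7 to 6 avoiding 8:
7 → 2 → 9 → 6: 16 + 12 + 13 = 41
7 → 2 → 1 → 4 → 6: 16 + 27 + 11 + 4 = 58
7 → 2 → 6: 16 + 19 = 35
7 → 4 → 1 → 9 → 6: 29 + 11 + 8 + 13 = 61
7 → 2 → 9 → 1 → 4 → 6: 16 + 12 + 8 + 11 + 4 = 51
7 → 4 → 6: 29 + 4 = 33
Best route has total 33.

33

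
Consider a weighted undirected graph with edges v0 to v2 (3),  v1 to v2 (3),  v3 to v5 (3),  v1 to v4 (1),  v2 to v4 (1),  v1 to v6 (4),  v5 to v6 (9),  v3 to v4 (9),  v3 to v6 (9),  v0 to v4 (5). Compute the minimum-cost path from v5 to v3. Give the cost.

3

Comparing a few candidate routes:
v5 -> v6 -> v3: 9 + 9 = 18
v5 -> v3: 3
v5 -> v6 -> v1 -> v4 -> v3: 9 + 4 + 1 + 9 = 23
Shortest: 3.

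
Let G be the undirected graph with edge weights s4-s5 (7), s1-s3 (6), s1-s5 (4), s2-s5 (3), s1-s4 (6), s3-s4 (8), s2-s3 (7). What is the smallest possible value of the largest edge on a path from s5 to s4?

Comparing a few candidate routes:
s5 - s4: max(7) = 7
s5 - s1 - s4: max(4, 6) = 6
s5 - s2 - s3 - s1 - s4: max(3, 7, 6, 6) = 7
The minimum achievable maximum is 6.

6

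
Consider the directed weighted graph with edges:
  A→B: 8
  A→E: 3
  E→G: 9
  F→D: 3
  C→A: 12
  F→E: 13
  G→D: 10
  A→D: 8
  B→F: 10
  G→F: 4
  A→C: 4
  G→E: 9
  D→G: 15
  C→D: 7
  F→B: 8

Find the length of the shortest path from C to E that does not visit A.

Candidate routes:
C-D-G-F-E: 7 + 15 + 4 + 13 = 39
C-D-G-E: 7 + 15 + 9 = 31
The minimum is 31.

31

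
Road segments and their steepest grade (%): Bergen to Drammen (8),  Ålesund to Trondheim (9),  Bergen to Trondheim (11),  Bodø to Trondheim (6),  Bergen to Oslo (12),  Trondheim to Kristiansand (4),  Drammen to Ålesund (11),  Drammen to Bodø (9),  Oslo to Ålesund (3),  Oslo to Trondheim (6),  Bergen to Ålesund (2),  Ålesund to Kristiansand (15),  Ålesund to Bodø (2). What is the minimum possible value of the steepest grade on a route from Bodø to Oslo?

3

Comparing a few candidate routes:
Bodø→Drammen→Bergen→Ålesund→Trondheim→Oslo: max(9, 8, 2, 9, 6) = 9
Bodø→Trondheim→Oslo: max(6, 6) = 6
Bodø→Ålesund→Trondheim→Oslo: max(2, 9, 6) = 9
Bodø→Drammen→Bergen→Ålesund→Oslo: max(9, 8, 2, 3) = 9
Bodø→Ålesund→Oslo: max(2, 3) = 3
Bodø→Trondheim→Ålesund→Oslo: max(6, 9, 3) = 9
Best route has worst link 3%.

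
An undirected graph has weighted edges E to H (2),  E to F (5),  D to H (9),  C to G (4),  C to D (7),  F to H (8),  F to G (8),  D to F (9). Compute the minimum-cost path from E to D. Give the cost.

11

Checking several routes:
E -> F -> H -> D: 5 + 8 + 9 = 22
E -> F -> G -> C -> D: 5 + 8 + 4 + 7 = 24
E -> H -> D: 2 + 9 = 11
E -> H -> F -> D: 2 + 8 + 9 = 19
E -> F -> D: 5 + 9 = 14
Shortest: 11.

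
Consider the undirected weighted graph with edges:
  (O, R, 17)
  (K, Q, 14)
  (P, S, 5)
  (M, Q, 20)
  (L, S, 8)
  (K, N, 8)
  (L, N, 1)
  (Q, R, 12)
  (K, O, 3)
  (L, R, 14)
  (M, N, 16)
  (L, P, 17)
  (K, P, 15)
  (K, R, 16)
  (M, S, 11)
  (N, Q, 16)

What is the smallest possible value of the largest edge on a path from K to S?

Comparing a few candidate routes:
K -> Q -> R -> L -> S: max(14, 12, 14, 8) = 14
K -> Q -> N -> M -> S: max(14, 16, 16, 11) = 16
K -> N -> L -> S: max(8, 1, 8) = 8
K -> P -> S: max(15, 5) = 15
K -> Q -> N -> L -> S: max(14, 16, 1, 8) = 16
Best route has worst link 8.

8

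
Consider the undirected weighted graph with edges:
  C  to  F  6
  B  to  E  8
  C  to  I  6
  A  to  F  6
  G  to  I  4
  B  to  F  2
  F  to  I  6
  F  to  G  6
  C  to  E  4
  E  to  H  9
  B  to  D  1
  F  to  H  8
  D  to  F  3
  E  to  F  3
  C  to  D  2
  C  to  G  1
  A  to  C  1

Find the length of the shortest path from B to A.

4

Checking several routes:
B - D - C - A: 1 + 2 + 1 = 4
B - F - D - C - A: 2 + 3 + 2 + 1 = 8
B - F - G - C - A: 2 + 6 + 1 + 1 = 10
B - F - C - A: 2 + 6 + 1 = 9
B - F - A: 2 + 6 = 8
Best route has total 4.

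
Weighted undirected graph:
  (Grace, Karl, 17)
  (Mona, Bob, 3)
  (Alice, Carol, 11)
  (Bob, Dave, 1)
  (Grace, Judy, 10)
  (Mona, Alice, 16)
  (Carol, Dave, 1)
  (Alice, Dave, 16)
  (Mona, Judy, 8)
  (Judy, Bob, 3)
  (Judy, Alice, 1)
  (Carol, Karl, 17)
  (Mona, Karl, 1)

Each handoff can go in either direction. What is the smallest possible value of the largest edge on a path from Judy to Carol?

3

Some routes from Judy to Carol:
Judy -> Mona -> Bob -> Dave -> Carol: max(8, 3, 1, 1) = 8
Judy -> Bob -> Dave -> Carol: max(3, 1, 1) = 3
Judy -> Alice -> Carol: max(1, 11) = 11
Judy -> Alice -> Mona -> Bob -> Dave -> Carol: max(1, 16, 3, 1, 1) = 16
Judy -> Alice -> Dave -> Carol: max(1, 16, 1) = 16
The minimum achievable maximum is 3.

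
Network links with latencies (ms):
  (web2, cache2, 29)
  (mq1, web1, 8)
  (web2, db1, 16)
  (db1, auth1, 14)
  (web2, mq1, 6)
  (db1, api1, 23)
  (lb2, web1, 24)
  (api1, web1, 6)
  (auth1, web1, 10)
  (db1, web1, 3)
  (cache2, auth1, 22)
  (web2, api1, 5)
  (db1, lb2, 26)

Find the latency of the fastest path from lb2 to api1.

Some routes from lb2 to api1:
lb2-web1-api1: 24 + 6 = 30
lb2-web1-db1-web2-api1: 24 + 3 + 16 + 5 = 48
lb2-db1-web1-mq1-web2-api1: 26 + 3 + 8 + 6 + 5 = 48
lb2-db1-web1-api1: 26 + 3 + 6 = 35
lb2-db1-web2-api1: 26 + 16 + 5 = 47
lb2-web1-mq1-web2-api1: 24 + 8 + 6 + 5 = 43
The minimum is 30 ms.

30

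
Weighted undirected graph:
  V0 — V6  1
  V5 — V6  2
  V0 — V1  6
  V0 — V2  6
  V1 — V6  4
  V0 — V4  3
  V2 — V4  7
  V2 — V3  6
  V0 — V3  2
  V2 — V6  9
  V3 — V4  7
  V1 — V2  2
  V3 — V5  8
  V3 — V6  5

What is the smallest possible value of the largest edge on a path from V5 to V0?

2

A few of the V5→V0 routes:
V5→V6→V3→V0: max(2, 5, 2) = 5
V5→V6→V1→V0: max(2, 4, 6) = 6
V5→V6→V3→V2→V1→V0: max(2, 5, 6, 2, 6) = 6
V5→V6→V1→V2→V0: max(2, 4, 2, 6) = 6
V5→V6→V1→V2→V3→V0: max(2, 4, 2, 6, 2) = 6
V5→V6→V0: max(2, 1) = 2
Best route has worst link 2.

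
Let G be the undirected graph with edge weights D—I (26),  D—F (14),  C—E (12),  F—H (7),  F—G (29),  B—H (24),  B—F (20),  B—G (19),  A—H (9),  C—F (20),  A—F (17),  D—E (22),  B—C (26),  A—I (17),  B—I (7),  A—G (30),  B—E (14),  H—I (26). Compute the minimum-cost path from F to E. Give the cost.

Comparing a few candidate routes:
F-C-E: 20 + 12 = 32
F-D-E: 14 + 22 = 36
F-B-E: 20 + 14 = 34
The minimum is 32.

32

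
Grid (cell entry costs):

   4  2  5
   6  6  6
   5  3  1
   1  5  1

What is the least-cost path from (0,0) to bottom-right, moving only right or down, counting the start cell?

One optimal route is [0,0] [0,1] [1,1] [2,1] [2,2] [3,2].
Its cost is 4 + 2 + 6 + 3 + 1 + 1 = 17.
For comparison, the top-then-right route costs 19.

17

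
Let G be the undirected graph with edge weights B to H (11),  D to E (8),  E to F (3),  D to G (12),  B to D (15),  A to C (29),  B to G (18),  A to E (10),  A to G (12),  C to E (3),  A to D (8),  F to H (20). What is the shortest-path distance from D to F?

Some routes from D to F:
D-A-E-F: 8 + 10 + 3 = 21
D-G-A-E-F: 12 + 12 + 10 + 3 = 37
D-E-F: 8 + 3 = 11
D-A-C-E-F: 8 + 29 + 3 + 3 = 43
Best route has total 11.

11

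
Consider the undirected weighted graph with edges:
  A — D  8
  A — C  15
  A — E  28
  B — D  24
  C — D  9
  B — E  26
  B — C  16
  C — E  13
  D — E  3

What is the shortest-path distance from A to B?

Some routes from A to B:
A -> D -> E -> B: 8 + 3 + 26 = 37
A -> C -> B: 15 + 16 = 31
A -> D -> C -> B: 8 + 9 + 16 = 33
A -> D -> B: 8 + 24 = 32
Best route has total 31.

31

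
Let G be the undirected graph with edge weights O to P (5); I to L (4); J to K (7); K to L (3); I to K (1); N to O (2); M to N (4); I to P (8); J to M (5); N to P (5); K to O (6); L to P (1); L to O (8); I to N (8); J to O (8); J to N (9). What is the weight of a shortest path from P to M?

Comparing a few candidate routes:
P→L→O→N→M: 1 + 8 + 2 + 4 = 15
P→N→M: 5 + 4 = 9
P→L→K→O→N→M: 1 + 3 + 6 + 2 + 4 = 16
P→O→N→M: 5 + 2 + 4 = 11
The minimum is 9.

9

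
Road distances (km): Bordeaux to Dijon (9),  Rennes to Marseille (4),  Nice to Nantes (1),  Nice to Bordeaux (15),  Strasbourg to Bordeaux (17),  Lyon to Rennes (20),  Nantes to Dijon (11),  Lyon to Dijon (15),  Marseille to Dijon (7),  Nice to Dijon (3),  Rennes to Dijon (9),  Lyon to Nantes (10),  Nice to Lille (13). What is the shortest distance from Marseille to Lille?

23

Some routes from Marseille to Lille:
Marseille-Rennes-Dijon-Nice-Lille: 4 + 9 + 3 + 13 = 29
Marseille-Dijon-Bordeaux-Nice-Lille: 7 + 9 + 15 + 13 = 44
Marseille-Dijon-Nice-Lille: 7 + 3 + 13 = 23
Marseille-Dijon-Nantes-Nice-Lille: 7 + 11 + 1 + 13 = 32
Marseille-Dijon-Lyon-Nantes-Nice-Lille: 7 + 15 + 10 + 1 + 13 = 46
Marseille-Rennes-Dijon-Nantes-Nice-Lille: 4 + 9 + 11 + 1 + 13 = 38
The minimum is 23 km.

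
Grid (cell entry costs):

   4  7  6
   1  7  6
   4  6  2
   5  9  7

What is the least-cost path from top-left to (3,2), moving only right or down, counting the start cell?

24

Path [0,0]→[1,0]→[2,0]→[2,1]→[2,2]→[3,2]: 4 + 1 + 4 + 6 + 2 + 7 = 24.
(Top row then right column would cost 32.)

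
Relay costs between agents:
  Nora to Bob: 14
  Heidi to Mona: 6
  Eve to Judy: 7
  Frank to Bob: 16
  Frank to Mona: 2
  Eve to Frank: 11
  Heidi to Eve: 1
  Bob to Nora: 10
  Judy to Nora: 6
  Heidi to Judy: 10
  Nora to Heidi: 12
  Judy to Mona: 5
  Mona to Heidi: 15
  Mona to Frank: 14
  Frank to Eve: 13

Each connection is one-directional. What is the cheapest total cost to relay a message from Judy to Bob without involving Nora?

Candidate routes:
Judy→Mona→Frank→Bob: 5 + 14 + 16 = 35
Judy→Mona→Heidi→Eve→Frank→Bob: 5 + 15 + 1 + 11 + 16 = 48
The minimum is 35.

35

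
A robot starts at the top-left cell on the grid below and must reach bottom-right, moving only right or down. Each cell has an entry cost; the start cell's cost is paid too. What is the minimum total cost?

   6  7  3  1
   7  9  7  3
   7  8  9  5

Path r0c0 -> r0c1 -> r0c2 -> r0c3 -> r1c3 -> r2c3: 6 + 7 + 3 + 1 + 3 + 5 = 25.

25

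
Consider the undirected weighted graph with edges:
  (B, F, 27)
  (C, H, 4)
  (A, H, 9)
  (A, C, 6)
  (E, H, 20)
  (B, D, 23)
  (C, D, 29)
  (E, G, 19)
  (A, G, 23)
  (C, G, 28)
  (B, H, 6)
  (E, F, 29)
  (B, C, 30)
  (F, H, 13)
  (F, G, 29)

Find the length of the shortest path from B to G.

Some routes from B to G:
B-H-A-G: 6 + 9 + 23 = 38
B-H-C-G: 6 + 4 + 28 = 38
B-H-C-A-G: 6 + 4 + 6 + 23 = 39
Best route has total 38.

38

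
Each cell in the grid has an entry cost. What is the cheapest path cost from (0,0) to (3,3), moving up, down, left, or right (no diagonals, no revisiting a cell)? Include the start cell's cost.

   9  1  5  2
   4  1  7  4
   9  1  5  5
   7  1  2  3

Cheapest: (0,0) -> (0,1) -> (1,1) -> (2,1) -> (3,1) -> (3,2) -> (3,3)
  9 + 1 + 1 + 1 + 1 + 2 + 3 = 18

18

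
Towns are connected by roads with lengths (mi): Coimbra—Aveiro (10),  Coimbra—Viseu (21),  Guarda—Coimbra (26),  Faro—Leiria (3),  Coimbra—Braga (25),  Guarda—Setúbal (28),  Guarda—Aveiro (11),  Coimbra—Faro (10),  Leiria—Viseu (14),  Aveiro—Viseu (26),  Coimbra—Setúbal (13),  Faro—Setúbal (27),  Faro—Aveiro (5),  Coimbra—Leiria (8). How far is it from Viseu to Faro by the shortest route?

A few of the Viseu→Faro routes:
Viseu-Leiria-Faro: 14 + 3 = 17
Viseu-Aveiro-Faro: 26 + 5 = 31
Viseu-Coimbra-Faro: 21 + 10 = 31
Shortest: 17 mi.

17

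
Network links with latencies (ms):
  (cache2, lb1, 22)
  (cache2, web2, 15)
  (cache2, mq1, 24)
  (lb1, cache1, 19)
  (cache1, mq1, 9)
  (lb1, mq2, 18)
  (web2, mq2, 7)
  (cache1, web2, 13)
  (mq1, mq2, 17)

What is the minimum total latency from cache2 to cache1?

28

Comparing a few candidate routes:
cache2 - web2 - cache1: 15 + 13 = 28
cache2 - mq1 - cache1: 24 + 9 = 33
cache2 - lb1 - cache1: 22 + 19 = 41
Shortest: 28 ms.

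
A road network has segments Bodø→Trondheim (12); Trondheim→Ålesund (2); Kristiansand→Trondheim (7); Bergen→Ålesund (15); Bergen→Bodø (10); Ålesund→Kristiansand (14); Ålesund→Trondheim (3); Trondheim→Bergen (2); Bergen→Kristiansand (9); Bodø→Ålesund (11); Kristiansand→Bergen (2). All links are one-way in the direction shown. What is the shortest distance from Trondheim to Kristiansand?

11

Paths from Trondheim to Kristiansand:
Trondheim→Bergen→Kristiansand: 2 + 9 = 11
Trondheim→Ålesund→Kristiansand: 2 + 14 = 16
Trondheim→Bergen→Ålesund→Kristiansand: 2 + 15 + 14 = 31
Trondheim→Bergen→Bodø→Ålesund→Kristiansand: 2 + 10 + 11 + 14 = 37
Best route has total 11 km.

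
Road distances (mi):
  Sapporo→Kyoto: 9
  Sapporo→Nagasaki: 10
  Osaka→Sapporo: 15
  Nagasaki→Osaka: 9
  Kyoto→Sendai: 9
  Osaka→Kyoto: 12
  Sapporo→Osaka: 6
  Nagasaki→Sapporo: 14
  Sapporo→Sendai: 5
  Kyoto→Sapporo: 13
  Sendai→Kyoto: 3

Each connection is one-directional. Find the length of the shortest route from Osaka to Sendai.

20

Candidate routes:
Osaka -> Kyoto -> Sapporo -> Sendai: 12 + 13 + 5 = 30
Osaka -> Kyoto -> Sendai: 12 + 9 = 21
Osaka -> Sapporo -> Kyoto -> Sendai: 15 + 9 + 9 = 33
Osaka -> Sapporo -> Sendai: 15 + 5 = 20
Best route has total 20 mi.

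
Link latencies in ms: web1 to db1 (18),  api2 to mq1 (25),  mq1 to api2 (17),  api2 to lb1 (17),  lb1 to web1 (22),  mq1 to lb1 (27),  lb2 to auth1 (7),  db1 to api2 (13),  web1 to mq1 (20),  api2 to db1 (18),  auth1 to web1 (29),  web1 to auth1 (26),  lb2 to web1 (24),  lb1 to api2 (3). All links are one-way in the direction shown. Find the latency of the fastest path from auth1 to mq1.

49

Paths from auth1 to mq1:
auth1-web1-mq1: 29 + 20 = 49
auth1-web1-db1-api2-mq1: 29 + 18 + 13 + 25 = 85
Shortest: 49 ms.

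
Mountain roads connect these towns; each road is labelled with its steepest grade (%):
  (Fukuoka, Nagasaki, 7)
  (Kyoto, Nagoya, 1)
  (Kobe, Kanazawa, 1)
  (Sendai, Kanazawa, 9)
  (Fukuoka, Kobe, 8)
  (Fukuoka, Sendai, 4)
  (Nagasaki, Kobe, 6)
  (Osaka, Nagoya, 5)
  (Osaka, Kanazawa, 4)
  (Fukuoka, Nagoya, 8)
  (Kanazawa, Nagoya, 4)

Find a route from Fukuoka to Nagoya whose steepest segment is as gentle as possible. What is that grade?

7

A few of the Fukuoka→Nagoya routes:
Fukuoka → Nagasaki → Kobe → Kanazawa → Osaka → Nagoya: max(7, 6, 1, 4, 5) = 7
Fukuoka → Nagasaki → Kobe → Kanazawa → Nagoya: max(7, 6, 1, 4) = 7
Fukuoka → Kobe → Kanazawa → Osaka → Nagoya: max(8, 1, 4, 5) = 8
The minimum achievable maximum is 7%.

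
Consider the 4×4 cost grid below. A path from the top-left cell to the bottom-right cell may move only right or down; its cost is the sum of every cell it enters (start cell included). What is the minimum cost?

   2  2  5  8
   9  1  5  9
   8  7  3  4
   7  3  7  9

26

Take [0,0] → [0,1] → [1,1] → [1,2] → [2,2] → [2,3] → [3,3] for a total of 2 + 2 + 1 + 5 + 3 + 4 + 9 = 26.
(Top row then right column would cost 39.)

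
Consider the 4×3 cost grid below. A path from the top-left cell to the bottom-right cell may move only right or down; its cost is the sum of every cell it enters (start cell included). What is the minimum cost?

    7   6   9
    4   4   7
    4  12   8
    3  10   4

Cheapest: r0c0→r1c0→r2c0→r3c0→r3c1→r3c2
  7 + 4 + 4 + 3 + 10 + 4 = 32
(Top row then right column would cost 41.)

32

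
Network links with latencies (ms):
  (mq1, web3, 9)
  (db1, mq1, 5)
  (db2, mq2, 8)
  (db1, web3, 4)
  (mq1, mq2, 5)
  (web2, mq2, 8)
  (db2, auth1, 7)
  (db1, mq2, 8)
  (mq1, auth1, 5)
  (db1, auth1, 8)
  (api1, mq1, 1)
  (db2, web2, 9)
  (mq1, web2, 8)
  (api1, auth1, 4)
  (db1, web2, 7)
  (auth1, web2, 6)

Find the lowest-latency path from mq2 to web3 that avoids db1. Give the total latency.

Some routes from mq2 to web3 avoiding db1:
mq2 - web2 - auth1 - api1 - mq1 - web3: 8 + 6 + 4 + 1 + 9 = 28
mq2 - web2 - auth1 - mq1 - web3: 8 + 6 + 5 + 9 = 28
mq2 - mq1 - web3: 5 + 9 = 14
mq2 - db2 - auth1 - api1 - mq1 - web3: 8 + 7 + 4 + 1 + 9 = 29
mq2 - web2 - mq1 - web3: 8 + 8 + 9 = 25
The minimum is 14 ms.

14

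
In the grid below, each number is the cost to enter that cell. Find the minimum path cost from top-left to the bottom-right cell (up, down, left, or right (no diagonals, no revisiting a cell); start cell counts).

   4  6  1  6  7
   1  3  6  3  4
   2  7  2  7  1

22

One optimal route is r0c0 -> r1c0 -> r1c1 -> r1c2 -> r1c3 -> r1c4 -> r2c4.
Its cost is 4 + 1 + 3 + 6 + 3 + 4 + 1 = 22.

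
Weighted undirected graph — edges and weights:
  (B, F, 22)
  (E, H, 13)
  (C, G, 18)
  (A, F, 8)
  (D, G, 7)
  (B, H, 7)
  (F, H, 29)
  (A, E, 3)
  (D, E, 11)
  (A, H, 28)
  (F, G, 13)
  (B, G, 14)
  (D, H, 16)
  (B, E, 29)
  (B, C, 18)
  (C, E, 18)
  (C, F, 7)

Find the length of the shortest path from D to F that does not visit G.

A few of the D→F routes:
D - E - C - F: 11 + 18 + 7 = 36
D - H - B - F: 16 + 7 + 22 = 45
D - H - E - A - F: 16 + 13 + 3 + 8 = 40
D - E - A - F: 11 + 3 + 8 = 22
The minimum is 22.

22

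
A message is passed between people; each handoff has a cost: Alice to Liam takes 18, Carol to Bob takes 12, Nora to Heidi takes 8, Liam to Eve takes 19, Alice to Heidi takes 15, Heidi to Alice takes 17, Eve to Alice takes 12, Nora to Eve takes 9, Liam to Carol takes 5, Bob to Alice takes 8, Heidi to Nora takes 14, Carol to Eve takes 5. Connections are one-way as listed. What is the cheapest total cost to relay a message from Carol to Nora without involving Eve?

Routes from Carol to Nora avoiding Eve:
Carol - Bob - Alice - Heidi - Nora: 12 + 8 + 15 + 14 = 49
Best route has total 49.

49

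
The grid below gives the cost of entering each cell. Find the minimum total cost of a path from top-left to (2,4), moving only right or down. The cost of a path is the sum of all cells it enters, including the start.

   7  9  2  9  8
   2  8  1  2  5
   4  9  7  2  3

25

Take (0,0) (1,0) (1,1) (1,2) (1,3) (2,3) (2,4) for a total of 7 + 2 + 8 + 1 + 2 + 2 + 3 = 25.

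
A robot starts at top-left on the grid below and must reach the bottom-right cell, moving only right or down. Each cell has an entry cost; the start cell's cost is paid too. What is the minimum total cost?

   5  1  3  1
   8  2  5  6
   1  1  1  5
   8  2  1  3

Take [0,0] -> [0,1] -> [1,1] -> [2,1] -> [2,2] -> [3,2] -> [3,3] for a total of 5 + 1 + 2 + 1 + 1 + 1 + 3 = 14.
(Top row then right column would cost 24.)

14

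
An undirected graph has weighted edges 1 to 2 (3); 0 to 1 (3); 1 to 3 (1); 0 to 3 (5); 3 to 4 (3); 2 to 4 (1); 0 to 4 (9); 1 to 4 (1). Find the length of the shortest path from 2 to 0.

A few of the 2→0 routes:
2 → 1 → 0: 3 + 3 = 6
2 → 4 → 1 → 3 → 0: 1 + 1 + 1 + 5 = 8
2 → 4 → 3 → 0: 1 + 3 + 5 = 9
2 → 1 → 3 → 0: 3 + 1 + 5 = 9
2 → 4 → 1 → 0: 1 + 1 + 3 = 5
2 → 4 → 3 → 1 → 0: 1 + 3 + 1 + 3 = 8
Best route has total 5.

5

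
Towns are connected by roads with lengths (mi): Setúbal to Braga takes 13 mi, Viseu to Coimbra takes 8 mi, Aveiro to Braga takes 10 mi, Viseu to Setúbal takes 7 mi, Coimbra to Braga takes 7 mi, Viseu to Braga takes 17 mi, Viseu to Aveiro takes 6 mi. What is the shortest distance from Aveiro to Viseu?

6

Checking several routes:
Aveiro -> Braga -> Coimbra -> Viseu: 10 + 7 + 8 = 25
Aveiro -> Viseu: 6
Aveiro -> Braga -> Viseu: 10 + 17 = 27
The minimum is 6 mi.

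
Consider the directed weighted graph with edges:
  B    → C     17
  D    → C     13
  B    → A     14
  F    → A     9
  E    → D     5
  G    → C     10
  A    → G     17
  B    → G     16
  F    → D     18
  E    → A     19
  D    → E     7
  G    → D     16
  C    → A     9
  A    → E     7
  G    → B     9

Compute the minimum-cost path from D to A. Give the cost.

Routes from D to A:
D -> C -> A: 13 + 9 = 22
D -> E -> A: 7 + 19 = 26
Shortest: 22.

22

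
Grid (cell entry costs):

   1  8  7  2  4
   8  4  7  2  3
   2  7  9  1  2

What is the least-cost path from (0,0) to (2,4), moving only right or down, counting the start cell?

One optimal route is (0,0) → (0,1) → (0,2) → (0,3) → (1,3) → (2,3) → (2,4).
Its cost is 1 + 8 + 7 + 2 + 2 + 1 + 2 = 23.

23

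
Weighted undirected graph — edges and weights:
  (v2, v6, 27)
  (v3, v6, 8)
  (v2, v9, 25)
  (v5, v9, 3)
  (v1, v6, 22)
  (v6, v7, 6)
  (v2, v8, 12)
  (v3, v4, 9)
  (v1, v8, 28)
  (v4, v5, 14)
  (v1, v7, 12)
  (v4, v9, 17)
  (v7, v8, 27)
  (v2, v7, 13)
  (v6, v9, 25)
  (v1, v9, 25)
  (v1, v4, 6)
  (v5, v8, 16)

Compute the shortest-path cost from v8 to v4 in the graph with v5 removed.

Checking several routes:
v8 - v2 - v7 - v1 - v4: 12 + 13 + 12 + 6 = 43
v8 - v7 - v6 - v3 - v4: 27 + 6 + 8 + 9 = 50
v8 - v7 - v1 - v4: 27 + 12 + 6 = 45
v8 - v2 - v9 - v4: 12 + 25 + 17 = 54
v8 - v1 - v4: 28 + 6 = 34
v8 - v2 - v7 - v6 - v3 - v4: 12 + 13 + 6 + 8 + 9 = 48
Best route has total 34.

34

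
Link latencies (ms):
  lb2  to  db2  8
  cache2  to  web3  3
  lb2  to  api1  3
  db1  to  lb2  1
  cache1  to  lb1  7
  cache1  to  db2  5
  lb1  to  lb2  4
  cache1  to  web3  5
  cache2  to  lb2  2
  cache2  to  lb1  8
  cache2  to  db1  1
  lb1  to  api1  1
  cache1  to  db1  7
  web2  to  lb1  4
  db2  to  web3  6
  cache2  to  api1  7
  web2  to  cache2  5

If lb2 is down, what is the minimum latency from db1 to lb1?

Comparing a few candidate routes:
db1 → cache2 → api1 → lb1: 1 + 7 + 1 = 9
db1 → cache1 → lb1: 7 + 7 = 14
db1 → cache2 → lb1: 1 + 8 = 9
db1 → cache2 → web2 → lb1: 1 + 5 + 4 = 10
Shortest: 9 ms.

9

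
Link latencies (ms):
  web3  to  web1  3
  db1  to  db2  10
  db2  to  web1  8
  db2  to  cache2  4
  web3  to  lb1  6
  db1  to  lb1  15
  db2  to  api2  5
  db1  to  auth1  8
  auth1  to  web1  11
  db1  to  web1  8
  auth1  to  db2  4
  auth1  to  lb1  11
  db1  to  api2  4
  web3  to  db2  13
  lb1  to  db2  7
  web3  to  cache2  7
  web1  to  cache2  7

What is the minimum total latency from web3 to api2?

15

A few of the web3→api2 routes:
web3 -> db2 -> api2: 13 + 5 = 18
web3 -> lb1 -> db2 -> api2: 6 + 7 + 5 = 18
web3 -> cache2 -> db2 -> api2: 7 + 4 + 5 = 16
web3 -> web1 -> db2 -> api2: 3 + 8 + 5 = 16
web3 -> web1 -> db1 -> api2: 3 + 8 + 4 = 15
Best route has total 15 ms.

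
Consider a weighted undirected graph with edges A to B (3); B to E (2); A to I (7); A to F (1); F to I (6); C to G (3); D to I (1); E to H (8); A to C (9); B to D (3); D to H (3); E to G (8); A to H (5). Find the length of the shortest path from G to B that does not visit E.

Some routes from G to B avoiding E:
G -> C -> A -> B: 3 + 9 + 3 = 15
G -> C -> A -> F -> I -> D -> B: 3 + 9 + 1 + 6 + 1 + 3 = 23
G -> C -> A -> I -> D -> B: 3 + 9 + 7 + 1 + 3 = 23
Shortest: 15.

15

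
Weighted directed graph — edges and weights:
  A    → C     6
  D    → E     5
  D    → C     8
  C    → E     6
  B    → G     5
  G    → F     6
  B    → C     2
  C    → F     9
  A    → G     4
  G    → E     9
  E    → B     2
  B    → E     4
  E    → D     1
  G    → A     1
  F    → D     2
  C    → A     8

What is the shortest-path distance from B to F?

11

Some routes from B to F:
B→C→A→G→F: 2 + 8 + 4 + 6 = 20
B→C→F: 2 + 9 = 11
B→G→F: 5 + 6 = 11
B→E→D→C→F: 4 + 1 + 8 + 9 = 22
B→G→A→C→F: 5 + 1 + 6 + 9 = 21
Shortest: 11.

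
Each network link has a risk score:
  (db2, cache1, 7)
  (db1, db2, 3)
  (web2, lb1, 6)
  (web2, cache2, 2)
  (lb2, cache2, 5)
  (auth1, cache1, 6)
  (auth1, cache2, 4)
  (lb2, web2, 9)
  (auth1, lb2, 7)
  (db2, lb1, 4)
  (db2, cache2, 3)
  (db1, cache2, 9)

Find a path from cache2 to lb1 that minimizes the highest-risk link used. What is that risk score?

4

Comparing a few candidate routes:
cache2 - web2 - lb1: max(2, 6) = 6
cache2 - lb2 - auth1 - cache1 - db2 - lb1: max(5, 7, 6, 7, 4) = 7
cache2 - db2 - lb1: max(3, 4) = 4
cache2 - auth1 - cache1 - db2 - lb1: max(4, 6, 7, 4) = 7
Best route has worst link 4.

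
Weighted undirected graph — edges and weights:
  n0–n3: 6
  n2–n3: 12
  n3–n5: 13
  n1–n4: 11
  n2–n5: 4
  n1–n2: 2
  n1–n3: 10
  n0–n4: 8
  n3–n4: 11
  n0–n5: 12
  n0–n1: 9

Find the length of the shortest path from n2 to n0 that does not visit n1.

16

Checking several routes:
n2 - n3 - n0: 12 + 6 = 18
n2 - n5 - n3 - n0: 4 + 13 + 6 = 23
n2 - n5 - n0: 4 + 12 = 16
Shortest: 16.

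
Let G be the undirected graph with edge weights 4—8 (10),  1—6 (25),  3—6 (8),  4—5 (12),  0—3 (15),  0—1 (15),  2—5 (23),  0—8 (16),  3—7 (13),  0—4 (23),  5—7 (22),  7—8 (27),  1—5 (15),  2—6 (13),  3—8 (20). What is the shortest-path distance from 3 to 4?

Some routes from 3 to 4:
3 - 7 - 8 - 4: 13 + 27 + 10 = 50
3 - 7 - 5 - 4: 13 + 22 + 12 = 47
3 - 8 - 4: 20 + 10 = 30
3 - 0 - 8 - 4: 15 + 16 + 10 = 41
3 - 0 - 4: 15 + 23 = 38
The minimum is 30.

30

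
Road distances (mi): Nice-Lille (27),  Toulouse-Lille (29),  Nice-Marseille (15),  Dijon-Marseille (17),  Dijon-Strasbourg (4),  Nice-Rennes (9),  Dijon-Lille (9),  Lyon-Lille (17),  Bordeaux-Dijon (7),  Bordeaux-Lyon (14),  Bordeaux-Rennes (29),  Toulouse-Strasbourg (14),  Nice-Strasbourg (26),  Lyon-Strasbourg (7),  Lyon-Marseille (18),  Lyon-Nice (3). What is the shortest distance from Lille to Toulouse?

27

Comparing a few candidate routes:
Lille -> Lyon -> Strasbourg -> Toulouse: 17 + 7 + 14 = 38
Lille -> Toulouse: 29
Lille -> Dijon -> Strasbourg -> Toulouse: 9 + 4 + 14 = 27
The minimum is 27 mi.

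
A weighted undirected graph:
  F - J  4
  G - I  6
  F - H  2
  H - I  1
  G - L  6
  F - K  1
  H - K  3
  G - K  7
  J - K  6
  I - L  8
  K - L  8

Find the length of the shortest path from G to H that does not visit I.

10

Some routes from G to H avoiding I:
G -> K -> H: 7 + 3 = 10
G -> L -> K -> H: 6 + 8 + 3 = 17
G -> K -> F -> H: 7 + 1 + 2 = 10
The minimum is 10.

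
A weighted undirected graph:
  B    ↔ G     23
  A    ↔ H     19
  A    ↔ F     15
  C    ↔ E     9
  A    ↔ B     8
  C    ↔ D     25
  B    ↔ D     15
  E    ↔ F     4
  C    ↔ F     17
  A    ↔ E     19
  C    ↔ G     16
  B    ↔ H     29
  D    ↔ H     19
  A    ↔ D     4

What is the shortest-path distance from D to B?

12

Comparing a few candidate routes:
D → A → B: 4 + 8 = 12
D → H → A → B: 19 + 19 + 8 = 46
D → B: 15
Best route has total 12.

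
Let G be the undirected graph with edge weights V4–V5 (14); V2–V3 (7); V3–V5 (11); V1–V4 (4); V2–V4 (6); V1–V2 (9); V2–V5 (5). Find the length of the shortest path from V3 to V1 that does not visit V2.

Candidate routes:
V3 → V5 → V4 → V1: 11 + 14 + 4 = 29
The minimum is 29.

29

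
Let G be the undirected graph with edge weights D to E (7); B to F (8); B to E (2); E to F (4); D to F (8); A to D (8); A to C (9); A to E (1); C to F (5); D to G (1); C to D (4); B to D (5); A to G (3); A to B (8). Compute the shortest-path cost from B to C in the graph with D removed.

11

Paths from B to C avoiding D:
B → E → F → C: 2 + 4 + 5 = 11
B → F → C: 8 + 5 = 13
B → F → E → A → C: 8 + 4 + 1 + 9 = 22
B → E → A → C: 2 + 1 + 9 = 12
B → A → C: 8 + 9 = 17
B → A → E → F → C: 8 + 1 + 4 + 5 = 18
The minimum is 11.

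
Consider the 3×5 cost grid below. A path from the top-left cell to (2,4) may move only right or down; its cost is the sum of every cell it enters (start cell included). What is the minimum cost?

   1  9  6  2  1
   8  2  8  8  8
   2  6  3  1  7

28

Take [0,0] → [1,0] → [1,1] → [2,1] → [2,2] → [2,3] → [2,4] for a total of 1 + 8 + 2 + 6 + 3 + 1 + 7 = 28.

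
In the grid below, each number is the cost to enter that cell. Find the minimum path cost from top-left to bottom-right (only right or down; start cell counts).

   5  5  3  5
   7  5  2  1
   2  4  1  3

19

Take r0c0 -> r0c1 -> r0c2 -> r1c2 -> r1c3 -> r2c3 for a total of 5 + 5 + 3 + 2 + 1 + 3 = 19.
For comparison, the top-then-right route costs 22.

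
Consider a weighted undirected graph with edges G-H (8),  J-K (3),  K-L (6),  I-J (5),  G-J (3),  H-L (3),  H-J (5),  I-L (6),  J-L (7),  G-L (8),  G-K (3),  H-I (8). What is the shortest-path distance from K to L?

Checking several routes:
K→G→J→H→L: 3 + 3 + 5 + 3 = 14
K→J→L: 3 + 7 = 10
K→L: 6
K→J→H→L: 3 + 5 + 3 = 11
K→G→J→L: 3 + 3 + 7 = 13
K→G→L: 3 + 8 = 11
Best route has total 6.

6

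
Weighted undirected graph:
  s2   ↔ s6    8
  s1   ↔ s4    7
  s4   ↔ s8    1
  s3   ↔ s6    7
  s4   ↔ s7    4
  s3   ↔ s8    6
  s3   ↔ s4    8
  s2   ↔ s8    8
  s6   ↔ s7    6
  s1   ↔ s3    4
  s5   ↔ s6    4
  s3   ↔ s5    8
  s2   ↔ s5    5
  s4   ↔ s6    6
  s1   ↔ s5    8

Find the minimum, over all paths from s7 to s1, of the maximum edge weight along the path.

Checking several routes:
s7-s6-s3-s1: max(6, 7, 4) = 7
s7-s6-s4-s8-s3-s1: max(6, 6, 1, 6, 4) = 6
s7-s4-s8-s3-s1: max(4, 1, 6, 4) = 6
Best route has worst link 6.

6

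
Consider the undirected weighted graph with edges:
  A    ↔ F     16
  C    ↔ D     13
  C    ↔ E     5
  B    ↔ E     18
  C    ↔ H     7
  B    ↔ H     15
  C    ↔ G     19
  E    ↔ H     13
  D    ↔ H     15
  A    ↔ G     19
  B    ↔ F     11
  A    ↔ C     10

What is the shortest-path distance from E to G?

Comparing a few candidate routes:
E -> H -> C -> G: 13 + 7 + 19 = 39
E -> C -> A -> G: 5 + 10 + 19 = 34
E -> C -> G: 5 + 19 = 24
Best route has total 24.

24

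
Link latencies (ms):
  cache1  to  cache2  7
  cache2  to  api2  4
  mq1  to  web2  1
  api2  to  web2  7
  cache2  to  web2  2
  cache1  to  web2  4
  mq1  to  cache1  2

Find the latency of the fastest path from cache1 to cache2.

Candidate routes:
cache1 → mq1 → web2 → cache2: 2 + 1 + 2 = 5
cache1 → web2 → cache2: 4 + 2 = 6
cache1 → cache2: 7
cache1 → web2 → api2 → cache2: 4 + 7 + 4 = 15
cache1 → mq1 → web2 → api2 → cache2: 2 + 1 + 7 + 4 = 14
Shortest: 5 ms.

5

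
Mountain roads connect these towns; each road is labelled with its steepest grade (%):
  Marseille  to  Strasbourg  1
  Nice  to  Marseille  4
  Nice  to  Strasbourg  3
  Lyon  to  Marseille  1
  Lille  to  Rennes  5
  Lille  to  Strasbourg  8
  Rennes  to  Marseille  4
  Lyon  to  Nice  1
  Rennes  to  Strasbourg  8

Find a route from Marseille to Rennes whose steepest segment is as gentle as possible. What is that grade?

4

Comparing a few candidate routes:
Marseille-Strasbourg-Rennes: max(1, 8) = 8
Marseille-Strasbourg-Lille-Rennes: max(1, 8, 5) = 8
Marseille-Rennes: max(4) = 4
The minimum achievable maximum is 4%.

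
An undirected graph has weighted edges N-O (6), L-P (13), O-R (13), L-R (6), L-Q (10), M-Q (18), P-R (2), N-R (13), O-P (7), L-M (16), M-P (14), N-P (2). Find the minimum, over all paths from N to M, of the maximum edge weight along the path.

14

Comparing a few candidate routes:
N→O→R→L→P→M: max(6, 13, 6, 13, 14) = 14
N→P→M: max(2, 14) = 14
N→O→P→M: max(6, 7, 14) = 14
N→O→R→P→M: max(6, 13, 2, 14) = 14
Smallest bottleneck: 14.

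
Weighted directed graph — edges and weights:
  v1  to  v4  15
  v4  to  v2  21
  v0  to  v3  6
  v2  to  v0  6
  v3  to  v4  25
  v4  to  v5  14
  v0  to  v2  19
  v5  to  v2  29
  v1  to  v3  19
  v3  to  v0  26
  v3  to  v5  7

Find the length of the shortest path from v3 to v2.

36

Paths from v3 to v2:
v3 -> v4 -> v2: 25 + 21 = 46
v3 -> v5 -> v2: 7 + 29 = 36
v3 -> v4 -> v5 -> v2: 25 + 14 + 29 = 68
v3 -> v0 -> v2: 26 + 19 = 45
Shortest: 36.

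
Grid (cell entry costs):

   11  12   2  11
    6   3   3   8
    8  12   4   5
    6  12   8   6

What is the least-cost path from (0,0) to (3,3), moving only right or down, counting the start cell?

Best path: (0,0) -> (1,0) -> (1,1) -> (1,2) -> (2,2) -> (2,3) -> (3,3)
Cost: 11 + 6 + 3 + 3 + 4 + 5 + 6 = 38

38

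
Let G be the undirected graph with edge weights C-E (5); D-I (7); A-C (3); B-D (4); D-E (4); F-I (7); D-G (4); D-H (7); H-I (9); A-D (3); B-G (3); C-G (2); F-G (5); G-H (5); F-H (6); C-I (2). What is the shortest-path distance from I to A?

5

Checking several routes:
I-C-E-D-A: 2 + 5 + 4 + 3 = 14
I-C-G-D-A: 2 + 2 + 4 + 3 = 11
I-C-G-B-D-A: 2 + 2 + 3 + 4 + 3 = 14
I-D-G-C-A: 7 + 4 + 2 + 3 = 16
I-C-A: 2 + 3 = 5
I-D-A: 7 + 3 = 10
Shortest: 5.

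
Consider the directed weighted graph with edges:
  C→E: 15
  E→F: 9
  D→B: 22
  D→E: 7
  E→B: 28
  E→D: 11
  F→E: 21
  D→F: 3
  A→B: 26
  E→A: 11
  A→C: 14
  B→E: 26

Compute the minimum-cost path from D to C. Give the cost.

Routes from D to C:
D→E→A→C: 7 + 11 + 14 = 32
D→F→E→A→C: 3 + 21 + 11 + 14 = 49
D→B→E→A→C: 22 + 26 + 11 + 14 = 73
Best route has total 32.

32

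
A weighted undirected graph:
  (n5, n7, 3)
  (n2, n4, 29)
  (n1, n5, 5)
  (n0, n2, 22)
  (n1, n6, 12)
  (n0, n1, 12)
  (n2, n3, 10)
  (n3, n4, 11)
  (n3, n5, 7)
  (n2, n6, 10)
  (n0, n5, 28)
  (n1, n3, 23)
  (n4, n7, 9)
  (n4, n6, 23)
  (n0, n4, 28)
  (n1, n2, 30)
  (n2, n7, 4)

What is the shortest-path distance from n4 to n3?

11

Some routes from n4 to n3:
n4→n7→n2→n3: 9 + 4 + 10 = 23
n4→n7→n5→n3: 9 + 3 + 7 = 19
n4→n3: 11
Best route has total 11.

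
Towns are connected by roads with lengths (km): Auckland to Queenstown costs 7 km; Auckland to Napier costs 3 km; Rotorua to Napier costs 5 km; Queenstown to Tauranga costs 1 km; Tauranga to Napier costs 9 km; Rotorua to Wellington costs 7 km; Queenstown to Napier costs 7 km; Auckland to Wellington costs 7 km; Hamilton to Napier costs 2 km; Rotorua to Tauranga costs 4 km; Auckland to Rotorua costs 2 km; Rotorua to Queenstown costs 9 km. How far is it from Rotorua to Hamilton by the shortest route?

7

Some routes from Rotorua to Hamilton:
Rotorua - Napier - Hamilton: 5 + 2 = 7
Rotorua - Tauranga - Queenstown - Napier - Hamilton: 4 + 1 + 7 + 2 = 14
Rotorua - Auckland - Napier - Hamilton: 2 + 3 + 2 = 7
The minimum is 7 km.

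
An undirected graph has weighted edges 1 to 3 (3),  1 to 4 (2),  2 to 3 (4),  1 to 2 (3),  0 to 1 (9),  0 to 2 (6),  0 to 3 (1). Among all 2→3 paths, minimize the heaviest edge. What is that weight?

Paths from 2 to 3:
2→0→1→3: max(6, 9, 3) = 9
2→0→3: max(6, 1) = 6
2→1→3: max(3, 3) = 3
2→1→0→3: max(3, 9, 1) = 9
2→3: max(4) = 4
The minimum achievable maximum is 3.

3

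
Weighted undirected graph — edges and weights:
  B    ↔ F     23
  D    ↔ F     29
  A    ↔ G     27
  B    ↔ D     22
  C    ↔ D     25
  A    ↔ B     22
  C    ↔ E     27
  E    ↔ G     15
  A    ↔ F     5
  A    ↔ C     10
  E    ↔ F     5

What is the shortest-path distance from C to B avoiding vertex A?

Candidate routes:
C→E→F→B: 27 + 5 + 23 = 55
C→D→B: 25 + 22 = 47
C→E→F→D→B: 27 + 5 + 29 + 22 = 83
C→D→F→B: 25 + 29 + 23 = 77
Best route has total 47.

47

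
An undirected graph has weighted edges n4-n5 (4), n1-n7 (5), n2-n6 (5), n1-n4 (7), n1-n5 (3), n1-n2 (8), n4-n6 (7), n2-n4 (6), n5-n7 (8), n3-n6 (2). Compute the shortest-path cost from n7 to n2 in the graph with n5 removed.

13

Candidate routes:
n7 - n1 - n4 - n2: 5 + 7 + 6 = 18
n7 - n1 - n4 - n6 - n2: 5 + 7 + 7 + 5 = 24
n7 - n1 - n2: 5 + 8 = 13
The minimum is 13.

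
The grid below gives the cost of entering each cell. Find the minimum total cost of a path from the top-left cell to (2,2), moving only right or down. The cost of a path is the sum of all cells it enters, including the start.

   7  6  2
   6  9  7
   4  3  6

Path (0,0) → (1,0) → (2,0) → (2,1) → (2,2): 7 + 6 + 4 + 3 + 6 = 26.
(Top row then right column would cost 28.)

26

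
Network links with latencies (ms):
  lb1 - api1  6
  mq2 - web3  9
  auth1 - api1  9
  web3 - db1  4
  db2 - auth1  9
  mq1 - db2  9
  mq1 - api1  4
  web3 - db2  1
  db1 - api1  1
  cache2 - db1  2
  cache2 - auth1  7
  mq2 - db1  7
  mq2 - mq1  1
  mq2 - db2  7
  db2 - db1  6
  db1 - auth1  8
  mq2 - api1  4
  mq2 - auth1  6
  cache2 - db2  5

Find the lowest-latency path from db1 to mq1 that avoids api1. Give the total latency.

Checking several routes:
db1-mq2-mq1: 7 + 1 = 8
db1-web3-db2-mq2-mq1: 4 + 1 + 7 + 1 = 13
db1-db2-mq2-mq1: 6 + 7 + 1 = 14
db1-web3-mq2-mq1: 4 + 9 + 1 = 14
db1-web3-db2-mq1: 4 + 1 + 9 = 14
The minimum is 8 ms.

8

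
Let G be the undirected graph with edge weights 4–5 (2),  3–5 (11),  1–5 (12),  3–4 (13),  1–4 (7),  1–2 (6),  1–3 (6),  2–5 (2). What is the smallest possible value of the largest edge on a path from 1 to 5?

6

Some routes from 1 to 5:
1 -> 2 -> 5: max(6, 2) = 6
1 -> 4 -> 5: max(7, 2) = 7
1 -> 3 -> 5: max(6, 11) = 11
The minimum achievable maximum is 6.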